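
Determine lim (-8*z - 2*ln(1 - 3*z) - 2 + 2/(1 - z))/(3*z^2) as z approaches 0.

Substitution gives 0/0; apply L'Hôpital's rule 2 times.
After differentiating numerator and denominator 2 times the quotient is (18/(3*z - 1)^2 - 4/(z - 1)^3)/(6); at z = 0 this is 11/3.

11/3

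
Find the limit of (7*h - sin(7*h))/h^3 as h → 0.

343/6

Direct substitution gives 0/0.
Apply L'Hôpital: lim (7 - 7*cos(7*h))/(3*h^2), still 0/0.
Apply L'Hôpital: lim (49*sin(7*h))/(6*h), still 0/0.
After 3 applications of L'Hôpital's rule the quotient is (343*cos(7*h))/(6); substituting h = 0 gives 343/6.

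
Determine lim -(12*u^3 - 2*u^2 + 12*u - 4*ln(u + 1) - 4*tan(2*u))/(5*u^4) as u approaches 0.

-1/5

Substitution gives 0/0 (the numerator vanishes to order 4).
Expand each term to order u^4: the coefficient of u^4 in -4·ln(1 + u) is 1 and in -4·tan(2u) is 0.
Lower-order terms cancel with the polynomial part, so the numerator is (1)·u^4 + o(u^4), and the limit is (1)/(-5) = -1/5.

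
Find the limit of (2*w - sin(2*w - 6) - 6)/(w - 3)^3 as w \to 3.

Direct substitution gives 0/0.
Apply L'Hôpital: lim (2 - 2*cos(2*w - 6))/(3*(w - 3)^2), still 0/0.
Apply L'Hôpital: lim (4*sin(2*w - 6))/(6*w - 18), still 0/0.
After 3 applications of L'Hôpital's rule the quotient is (8*cos(2*w - 6))/(6); substituting w = 3 gives 4/3.

4/3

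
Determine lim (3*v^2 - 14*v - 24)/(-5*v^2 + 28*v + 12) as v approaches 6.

At v = 6 both the top and bottom vanish — a removable singularity. Factoring out (v - 6) from each leaves (3*v + 4)/(-5*v - 2), which at v = 6 equals -11/16.

-11/16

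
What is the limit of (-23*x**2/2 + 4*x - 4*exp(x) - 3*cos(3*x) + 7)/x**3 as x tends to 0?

Substitution gives 0/0 (the numerator vanishes to order 3).
Expand each term to order x^3: the coefficient of x^3 in -4·e^(x) is -2/3 and in -3·cos(3x) is 0.
Lower-order terms cancel with the polynomial part, so the numerator is (-2/3)·x^3 + o(x^3), and the limit is (-2/3)/(1) = -2/3.

-2/3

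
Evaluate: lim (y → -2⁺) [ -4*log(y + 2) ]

∞

As y → -2⁺, y + 2 → 0⁺ and ln(y + 2) → −∞.
Multiplying by -4 gives ∞.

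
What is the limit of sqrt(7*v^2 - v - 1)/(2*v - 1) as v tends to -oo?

For large |v|, √(7*v^2 - v - 1) ≈ √7·|v| and the denominator ≈ 2v.
Since v → −∞, |v| = −v, giving −√7/(2) = -√(7)/2.

-√(7)/2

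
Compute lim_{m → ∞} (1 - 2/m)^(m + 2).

Write it as [(1 - 2/m)^m]^(1) · (1 - 2/m)^(2). The bracketed term tends to e^(-2) and the second factor to 1, so the limit is e^(-2).

e^(-2)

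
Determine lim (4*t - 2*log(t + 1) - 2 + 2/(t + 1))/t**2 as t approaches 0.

Substitution gives 0/0; apply L'Hôpital's rule 2 times.
After differentiating numerator and denominator 2 times the quotient is (2*(t + 3)/(t + 1)^3)/(2); at t = 0 this is 3.

3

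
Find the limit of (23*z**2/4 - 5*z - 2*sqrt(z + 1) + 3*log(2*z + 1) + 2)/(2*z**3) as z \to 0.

Substitution gives 0/0 (the numerator vanishes to order 3).
Expand each term to order z^3: the coefficient of z^3 in 3·ln(1 + 2z) is 8 and in -2·√(1 + z) is -1/8.
Lower-order terms cancel with the polynomial part, so the numerator is (63/8)·z^3 + o(z^3), and the limit is (63/8)/(2) = 63/16.

63/16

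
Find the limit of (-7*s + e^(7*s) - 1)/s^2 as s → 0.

Direct substitution gives 0/0.
Apply L'Hôpital: lim (7*e^(7*s) - 7)/(2*s), still 0/0.
After 2 applications of L'Hôpital's rule the quotient is (49*e^(7*s))/(2); substituting s = 0 gives 49/2.

49/2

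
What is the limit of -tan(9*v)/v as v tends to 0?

Substitution gives 0/0.
Since tan(u)/u → 1 as u → 0, tan(9v)/(9v) → 1 and the limit is 9/(-1) = -9.

-9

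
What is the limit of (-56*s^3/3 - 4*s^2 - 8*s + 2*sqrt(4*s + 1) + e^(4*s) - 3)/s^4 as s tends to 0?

-28/3

Substitution gives 0/0 (the numerator vanishes to order 4).
Expand each term to order s^4: the coefficient of s^4 in 2·√(1 + 4s) is -20 and in e^(4s) is 32/3.
Lower-order terms cancel with the polynomial part, so the numerator is (-28/3)·s^4 + o(s^4), and the limit is (-28/3)/(1) = -28/3.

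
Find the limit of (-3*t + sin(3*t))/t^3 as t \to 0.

Direct substitution gives 0/0.
Apply L'Hôpital: lim (3*cos(3*t) - 3)/(3*t^2), still 0/0.
Apply L'Hôpital: lim (-9*sin(3*t))/(6*t), still 0/0.
After 3 applications of L'Hôpital's rule the quotient is (-27*cos(3*t))/(6); substituting t = 0 gives -9/2.

-9/2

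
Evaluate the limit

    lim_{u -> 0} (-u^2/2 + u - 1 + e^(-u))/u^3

Direct substitution gives 0/0.
Apply L'Hôpital: lim (-u + 1 - e^(-u))/(3*u^2), still 0/0.
Apply L'Hôpital: lim (-1 + e^(-u))/(6*u), still 0/0.
After 3 applications of L'Hôpital's rule the quotient is (-e^(-u))/(6); substituting u = 0 gives -1/6.

-1/6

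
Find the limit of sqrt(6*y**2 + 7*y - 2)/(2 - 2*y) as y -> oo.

-√(6)/2

For large |y|, √(6*y^2 + 7*y - 2) ≈ √6·|y| and the denominator ≈ -2y.
Since y → +∞, |y| = y, giving √6/(-2) = -√(6)/2.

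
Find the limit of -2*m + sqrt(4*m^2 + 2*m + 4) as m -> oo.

1/2

This has the form ∞ − ∞. Multiply and divide by the conjugate √(4*m^2 + 2*m + 4) + 2m.
That gives (2m + 4) / (√(4*m^2 + 2*m + 4) + 2m).
Divide numerator and denominator by m: the limit is 2/(2·2) = 1/2.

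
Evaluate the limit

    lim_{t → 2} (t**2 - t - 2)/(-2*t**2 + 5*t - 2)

-1

At t = 2 both the top and bottom vanish — a removable singularity. Factoring out (t - 2) from each leaves (t + 1)/(1 - 2*t), which at t = 2 equals -1.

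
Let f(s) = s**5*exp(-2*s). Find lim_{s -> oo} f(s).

0

Write as s^5/e^{2s}, an ∞/∞ form.
Exponential growth dominates any polynomial, so repeated L'Hôpital (or the standard result) gives 0.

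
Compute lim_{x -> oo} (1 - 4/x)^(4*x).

e^(-16)

The base → 1 and the exponent → ∞: a 1^∞ form.
Take logarithms: (4x)·ln(1 - 4/x). Since ln(1+u) ~ u for small u, this behaves like (4x)·(-4/x) → -16.
So the limit is e^(-16).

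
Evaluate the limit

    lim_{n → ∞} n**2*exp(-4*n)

Write as n^2/e^{4n}, an ∞/∞ form.
Exponential growth dominates any polynomial, so repeated L'Hôpital (or the standard result) gives 0.

0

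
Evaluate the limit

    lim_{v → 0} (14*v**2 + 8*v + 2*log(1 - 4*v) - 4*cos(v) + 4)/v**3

-128/3

Substitution gives 0/0; apply L'Hôpital's rule 3 times.
After differentiating numerator and denominator 3 times the quotient is (-4*sin(v) + 256/(4*v - 1)^3)/(6); at v = 0 this is -128/3.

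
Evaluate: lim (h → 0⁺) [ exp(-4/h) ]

0

As h → 0⁺, -4/(h) → −∞, so e^(-4/(h)) → 0.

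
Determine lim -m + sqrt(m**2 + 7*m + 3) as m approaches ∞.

7/2

This has the form ∞ − ∞. Multiply and divide by the conjugate √(m^2 + 7*m + 3) + m.
That gives (7m + 3) / (√(m^2 + 7*m + 3) + m).
Divide numerator and denominator by m: the limit is 7/(2·1) = 7/2.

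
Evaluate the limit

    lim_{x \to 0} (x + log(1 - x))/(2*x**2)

-1/4

Direct substitution gives 0/0.
Apply L'Hôpital: lim (1 - 1/(1 - x))/(4*x), still 0/0.
After 2 applications of L'Hôpital's rule the quotient is (-1/(1 - x)^2)/(4); substituting x = 0 gives -1/4.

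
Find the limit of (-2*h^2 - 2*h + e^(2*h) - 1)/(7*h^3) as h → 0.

Direct substitution gives 0/0.
Apply L'Hôpital: lim (-4*h + 2*e^(2*h) - 2)/(21*h^2), still 0/0.
Apply L'Hôpital: lim (4*e^(2*h) - 4)/(42*h), still 0/0.
After 3 applications of L'Hôpital's rule the quotient is (8*e^(2*h))/(42); substituting h = 0 gives 4/21.

4/21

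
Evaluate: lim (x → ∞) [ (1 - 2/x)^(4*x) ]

Let L be the limit and take ln: ln L = lim (4x)·ln(1 - 2/x) = lim (4x)·(-2/x + O(1/x²)) = -8.
Hence L = e^(-8).

e^(-8)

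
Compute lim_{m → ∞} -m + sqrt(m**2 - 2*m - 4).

This has the form ∞ − ∞. Multiply and divide by the conjugate √(m^2 - 2*m - 4) + m.
That gives (-2m - 4) / (√(m^2 - 2*m - 4) + m).
Divide numerator and denominator by m: the limit is -2/(2·1) = -1.

-1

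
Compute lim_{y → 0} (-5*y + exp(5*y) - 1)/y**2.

25/2

Direct substitution gives 0/0.
Apply L'Hôpital: lim (5*e^(5*y) - 5)/(2*y), still 0/0.
After 2 applications of L'Hôpital's rule the quotient is (25*e^(5*y))/(2); substituting y = 0 gives 25/2.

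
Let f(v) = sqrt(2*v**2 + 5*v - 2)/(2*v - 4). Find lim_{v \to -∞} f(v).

-√(2)/2

For large |v|, √(2*v^2 + 5*v - 2) ≈ √2·|v| and the denominator ≈ 2v.
Since v → −∞, |v| = −v, giving −√2/(2) = -√(2)/2.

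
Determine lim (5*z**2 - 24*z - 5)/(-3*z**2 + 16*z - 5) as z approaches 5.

At z = 5 both the top and bottom vanish — a removable singularity. Factoring out (z - 5) from each leaves (5*z + 1)/(1 - 3*z), which at z = 5 equals -13/7.

-13/7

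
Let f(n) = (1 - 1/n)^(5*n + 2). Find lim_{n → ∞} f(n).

e^(-5)

The base → 1 and the exponent → ∞: a 1^∞ form.
Take logarithms: (5n + 2)·ln(1 - 1/n). Since ln(1+u) ~ u for small u, this behaves like (5n)·(-1/n) → -5.
So the limit is e^(-5).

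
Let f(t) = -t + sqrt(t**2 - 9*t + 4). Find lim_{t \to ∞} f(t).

This has the form ∞ − ∞. Multiply and divide by the conjugate √(t^2 - 9*t + 4) + t.
That gives (-9t + 4) / (√(t^2 - 9*t + 4) + t).
Divide numerator and denominator by t: the limit is -9/(2·1) = -9/2.

-9/2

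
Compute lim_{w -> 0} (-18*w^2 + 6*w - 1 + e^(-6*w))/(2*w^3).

-18

Direct substitution gives 0/0.
Apply L'Hôpital: lim (-36*w + 6 - 6*e^(-6*w))/(6*w^2), still 0/0.
Apply L'Hôpital: lim (-36 + 36*e^(-6*w))/(12*w), still 0/0.
After 3 applications of L'Hôpital's rule the quotient is (-216*e^(-6*w))/(12); substituting w = 0 gives -18.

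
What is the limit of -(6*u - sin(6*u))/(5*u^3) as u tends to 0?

-36/5

Direct substitution gives 0/0.
Apply L'Hôpital: lim (6 - 6*cos(6*u))/(-15*u^2), still 0/0.
Apply L'Hôpital: lim (36*sin(6*u))/(-30*u), still 0/0.
After 3 applications of L'Hôpital's rule the quotient is (216*cos(6*u))/(-30); substituting u = 0 gives -36/5.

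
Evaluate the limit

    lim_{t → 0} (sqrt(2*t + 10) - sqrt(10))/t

√(10)/10

A 0/0 form; rationalise with √(10 + 2t) + √10. This collapses the numerator to 2t, leaving 2/(√(10 + 2t) + √10) → 2/(2√10) = √(10)/10.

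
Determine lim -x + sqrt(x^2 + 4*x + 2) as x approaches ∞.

2

This has the form ∞ − ∞. Multiply and divide by the conjugate √(x^2 + 4*x + 2) + x.
That gives (4x + 2) / (√(x^2 + 4*x + 2) + x).
Divide numerator and denominator by x: the limit is 4/(2·1) = 2.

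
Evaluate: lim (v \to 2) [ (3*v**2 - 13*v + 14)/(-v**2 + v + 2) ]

1/3

At v = 2 both the top and bottom vanish — a removable singularity. Factoring out (v - 2) from each leaves (3*v - 7)/(-v - 1), which at v = 2 equals 1/3.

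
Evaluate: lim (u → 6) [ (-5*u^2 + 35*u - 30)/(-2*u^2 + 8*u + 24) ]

Direct substitution gives 0/0, so factor. Both numerator and denominator have (u - 6) as a factor.
After cancelling, the expression reduces to (5 - 5*u)/(-2*u - 4).
Substituting u = 6 gives 25/16.

25/16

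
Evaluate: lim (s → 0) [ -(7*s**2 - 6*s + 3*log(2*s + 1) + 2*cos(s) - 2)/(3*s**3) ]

-8/3

Substitution gives 0/0 (the numerator vanishes to order 3).
Expand each term to order s^3: the coefficient of s^3 in 2·cos(s) is 0 and in 3·ln(1 + 2s) is 8.
Lower-order terms cancel with the polynomial part, so the numerator is (8)·s^3 + o(s^3), and the limit is (8)/(-3) = -8/3.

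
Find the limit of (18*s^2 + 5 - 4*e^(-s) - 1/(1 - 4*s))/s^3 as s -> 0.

Substitution gives 0/0 (the numerator vanishes to order 3).
Expand each term to order s^3: the coefficient of s^3 in −1/(1 - 4s) is -64 and in -4·e^(-s) is 2/3.
Lower-order terms cancel with the polynomial part, so the numerator is (-190/3)·s^3 + o(s^3), and the limit is (-190/3)/(1) = -190/3.

-190/3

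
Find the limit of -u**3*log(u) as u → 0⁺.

0

This is a 0·(−∞) form. Rewrite as -1·ln(u) / u^(−3) and apply L'Hôpital:
the derivative quotient is -1·(1/u) / (−3·u^(−4)) = (1/3)·u^3 → 0.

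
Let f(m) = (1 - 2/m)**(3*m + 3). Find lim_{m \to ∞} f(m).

Let L be the limit and take ln: ln L = lim (3m + 3)·ln(1 - 2/m) = lim (3m + 3)·(-2/m + O(1/m²)) = -6.
Hence L = e^(-6).

e^(-6)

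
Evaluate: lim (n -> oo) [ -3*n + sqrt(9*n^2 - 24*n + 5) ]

This has the form ∞ − ∞. Multiply and divide by the conjugate √(9*n^2 - 24*n + 5) + 3n.
That gives (-24n + 5) / (√(9*n^2 - 24*n + 5) + 3n).
Divide numerator and denominator by n: the limit is -24/(2·3) = -4.

-4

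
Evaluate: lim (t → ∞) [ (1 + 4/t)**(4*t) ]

e^(16)

The base → 1 and the exponent → ∞: a 1^∞ form.
Take logarithms: (4t)·ln(1 + 4/t). Since ln(1+u) ~ u for small u, this behaves like (4t)·(4/t) → 16.
So the limit is e^(16).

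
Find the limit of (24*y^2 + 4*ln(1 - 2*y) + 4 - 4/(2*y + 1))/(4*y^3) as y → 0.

16/3

Substitution gives 0/0; apply L'Hôpital's rule 3 times.
After differentiating numerator and denominator 3 times the quotient is (192/(2*y + 1)^4 + 64/(2*y - 1)^3)/(24); at y = 0 this is 16/3.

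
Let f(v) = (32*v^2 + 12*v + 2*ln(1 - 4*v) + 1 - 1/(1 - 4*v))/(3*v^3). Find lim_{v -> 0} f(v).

-320/9

Substitution gives 0/0 (the numerator vanishes to order 3).
Expand each term to order v^3: the coefficient of v^3 in −1/(1 - 4v) is -64 and in 2·ln(1 - 4v) is -128/3.
Lower-order terms cancel with the polynomial part, so the numerator is (-320/3)·v^3 + o(v^3), and the limit is (-320/3)/(3) = -320/9.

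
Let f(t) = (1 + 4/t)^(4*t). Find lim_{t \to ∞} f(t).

The base → 1 and the exponent → ∞: a 1^∞ form.
Take logarithms: (4t)·ln(1 + 4/t). Since ln(1+u) ~ u for small u, this behaves like (4t)·(4/t) → 16.
So the limit is e^(16).

e^(16)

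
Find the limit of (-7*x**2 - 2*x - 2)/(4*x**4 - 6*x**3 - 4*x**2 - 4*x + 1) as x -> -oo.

0

The denominator has degree 4 and the numerator degree 2. Dividing numerator and denominator by x^4 sends every term to 0 except the leading denominator term, so the limit is 0.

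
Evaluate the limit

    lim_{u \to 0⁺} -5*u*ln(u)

This is a 0·(−∞) form. Rewrite as -5·ln(u) / u^(−1) and apply L'Hôpital:
the derivative quotient is -5·(1/u) / (−1·u^(−2)) = (5/1)·u^1 → 0.

0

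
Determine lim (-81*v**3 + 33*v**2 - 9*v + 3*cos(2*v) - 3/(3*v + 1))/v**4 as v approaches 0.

-241

Substitution gives 0/0; apply L'Hôpital's rule 4 times.
After differentiating numerator and denominator 4 times the quotient is (48*cos(2*v) - 5832/(3*v + 1)^5)/(24); at v = 0 this is -241.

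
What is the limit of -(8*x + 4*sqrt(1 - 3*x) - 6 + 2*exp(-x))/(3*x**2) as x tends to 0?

Substitution gives 0/0; apply L'Hôpital's rule 2 times.
After differentiating numerator and denominator 2 times the quotient is (2*e^(-x) - 9/(1 - 3*x)^(3/2))/(-6); at x = 0 this is 7/6.

7/6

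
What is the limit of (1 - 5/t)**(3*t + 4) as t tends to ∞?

e^(-15)

The base → 1 and the exponent → ∞: a 1^∞ form.
Take logarithms: (3t + 4)·ln(1 - 5/t). Since ln(1+u) ~ u for small u, this behaves like (3t)·(-5/t) → -15.
So the limit is e^(-15).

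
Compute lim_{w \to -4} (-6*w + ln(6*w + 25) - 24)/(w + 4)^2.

-18

Direct substitution gives 0/0.
Apply L'Hôpital: lim (-6 + 6/(6*w + 25))/(2*w + 8), still 0/0.
After 2 applications of L'Hôpital's rule the quotient is (-36/(6*w + 25)^2)/(2); substituting w = -4 gives -18.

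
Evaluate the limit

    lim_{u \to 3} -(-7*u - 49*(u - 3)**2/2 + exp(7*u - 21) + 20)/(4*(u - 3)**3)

-343/24

Direct substitution gives 0/0.
Apply L'Hôpital: lim (-49*u + 7*e^(7*u - 21) + 140)/(-12*(u - 3)^2), still 0/0.
Apply L'Hôpital: lim (49*e^(7*u - 21) - 49)/(72 - 24*u), still 0/0.
After 3 applications of L'Hôpital's rule the quotient is (343*e^(7*u - 21))/(-24); substituting u = 3 gives -343/24.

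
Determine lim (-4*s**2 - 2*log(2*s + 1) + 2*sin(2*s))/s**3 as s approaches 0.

-8

Substitution gives 0/0 (the numerator vanishes to order 3).
Expand each term to order s^3: the coefficient of s^3 in -2·ln(1 + 2s) is -16/3 and in 2·sin(2s) is -8/3.
Lower-order terms cancel with the polynomial part, so the numerator is (-8)·s^3 + o(s^3), and the limit is (-8)/(1) = -8.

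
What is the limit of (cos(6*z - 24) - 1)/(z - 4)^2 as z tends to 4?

-18

Direct substitution gives 0/0.
Apply L'Hôpital: lim (-6*sin(6*z - 24))/(2*z - 8), still 0/0.
After 2 applications of L'Hôpital's rule the quotient is (-36*cos(6*z - 24))/(2); substituting z = 4 gives -18.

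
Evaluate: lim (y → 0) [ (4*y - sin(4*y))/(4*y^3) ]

Direct substitution gives 0/0.
Apply L'Hôpital: lim (4 - 4*cos(4*y))/(12*y^2), still 0/0.
Apply L'Hôpital: lim (16*sin(4*y))/(24*y), still 0/0.
After 3 applications of L'Hôpital's rule the quotient is (64*cos(4*y))/(24); substituting y = 0 gives 8/3.

8/3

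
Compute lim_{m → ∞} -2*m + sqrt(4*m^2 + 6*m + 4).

This has the form ∞ − ∞. Multiply and divide by the conjugate √(4*m^2 + 6*m + 4) + 2m.
That gives (6m + 4) / (√(4*m^2 + 6*m + 4) + 2m).
Divide numerator and denominator by m: the limit is 6/(2·2) = 3/2.

3/2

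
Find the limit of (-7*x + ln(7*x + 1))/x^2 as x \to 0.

-49/2

Direct substitution gives 0/0.
Apply L'Hôpital: lim (-7 + 7/(7*x + 1))/(2*x), still 0/0.
After 2 applications of L'Hôpital's rule the quotient is (-49/(7*x + 1)^2)/(2); substituting x = 0 gives -49/2.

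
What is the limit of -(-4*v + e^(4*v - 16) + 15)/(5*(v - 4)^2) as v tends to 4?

Direct substitution gives 0/0.
Apply L'Hôpital: lim (4*e^(4*v - 16) - 4)/(40 - 10*v), still 0/0.
After 2 applications of L'Hôpital's rule the quotient is (16*e^(4*v - 16))/(-10); substituting v = 4 gives -8/5.

-8/5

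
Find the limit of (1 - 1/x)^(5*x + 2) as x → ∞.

e^(-5)

Write it as [(1 - 1/x)^x]^(5) · (1 - 1/x)^(2). The bracketed term tends to e^(-1) and the second factor to 1, so the limit is e^(-5).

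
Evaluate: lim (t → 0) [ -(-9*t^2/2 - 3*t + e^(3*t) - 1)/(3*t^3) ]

Direct substitution gives 0/0.
Apply L'Hôpital: lim (-9*t + 3*e^(3*t) - 3)/(-9*t^2), still 0/0.
Apply L'Hôpital: lim (9*e^(3*t) - 9)/(-18*t), still 0/0.
After 3 applications of L'Hôpital's rule the quotient is (27*e^(3*t))/(-18); substituting t = 0 gives -3/2.

-3/2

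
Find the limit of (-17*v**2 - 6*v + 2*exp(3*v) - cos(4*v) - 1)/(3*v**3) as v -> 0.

Substitution gives 0/0; apply L'Hôpital's rule 3 times.
After differentiating numerator and denominator 3 times the quotient is (54*e^(3*v) - 64*sin(4*v))/(18); at v = 0 this is 3.

3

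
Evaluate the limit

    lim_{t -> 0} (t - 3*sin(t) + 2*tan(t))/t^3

7/6

Substitution gives 0/0 (the numerator vanishes to order 3).
Expand each term to order t^3: the coefficient of t^3 in 2·tan(t) is 2/3 and in -3·sin(t) is 1/2.
Lower-order terms cancel with the polynomial part, so the numerator is (7/6)·t^3 + o(t^3), and the limit is (7/6)/(1) = 7/6.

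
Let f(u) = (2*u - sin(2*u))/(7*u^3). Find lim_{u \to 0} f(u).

Direct substitution gives 0/0.
Apply L'Hôpital: lim (2 - 2*cos(2*u))/(21*u^2), still 0/0.
Apply L'Hôpital: lim (4*sin(2*u))/(42*u), still 0/0.
After 3 applications of L'Hôpital's rule the quotient is (8*cos(2*u))/(42); substituting u = 0 gives 4/21.

4/21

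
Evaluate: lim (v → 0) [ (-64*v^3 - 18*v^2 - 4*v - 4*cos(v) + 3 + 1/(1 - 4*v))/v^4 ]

Substitution gives 0/0; apply L'Hôpital's rule 4 times.
After differentiating numerator and denominator 4 times the quotient is (-4*cos(v) - 6144/(4*v - 1)^5)/(24); at v = 0 this is 1535/6.

1535/6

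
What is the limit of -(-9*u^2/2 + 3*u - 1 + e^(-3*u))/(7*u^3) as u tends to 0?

Direct substitution gives 0/0.
Apply L'Hôpital: lim (-9*u + 3 - 3*e^(-3*u))/(-21*u^2), still 0/0.
Apply L'Hôpital: lim (-9 + 9*e^(-3*u))/(-42*u), still 0/0.
After 3 applications of L'Hôpital's rule the quotient is (-27*e^(-3*u))/(-42); substituting u = 0 gives 9/14.

9/14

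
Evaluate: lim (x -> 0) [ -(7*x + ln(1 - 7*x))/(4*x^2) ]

Direct substitution gives 0/0.
Apply L'Hôpital: lim (7 - 7/(1 - 7*x))/(-8*x), still 0/0.
After 2 applications of L'Hôpital's rule the quotient is (-49/(1 - 7*x)^2)/(-8); substituting x = 0 gives 49/8.

49/8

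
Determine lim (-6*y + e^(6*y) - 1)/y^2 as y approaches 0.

Direct substitution gives 0/0.
Apply L'Hôpital: lim (6*e^(6*y) - 6)/(2*y), still 0/0.
After 2 applications of L'Hôpital's rule the quotient is (36*e^(6*y))/(2); substituting y = 0 gives 18.

18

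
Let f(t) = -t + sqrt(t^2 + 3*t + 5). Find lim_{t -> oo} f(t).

An ∞ − ∞ form. Rationalising with the conjugate, the difference becomes (3t + 5) / (√(t^2 + 3*t + 5) + t).
For large t the denominator behaves like 2·t, so the quotient tends to 3/2 = 3/2.

3/2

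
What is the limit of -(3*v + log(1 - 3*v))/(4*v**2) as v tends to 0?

Direct substitution gives 0/0.
Apply L'Hôpital: lim (3 - 3/(1 - 3*v))/(-8*v), still 0/0.
After 2 applications of L'Hôpital's rule the quotient is (-9/(1 - 3*v)^2)/(-8); substituting v = 0 gives 9/8.

9/8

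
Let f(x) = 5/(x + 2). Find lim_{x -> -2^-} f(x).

As x → -2⁻, (x + 2) → 0⁻, so (x + 2)^1 → 0⁻ and 5/(x + 2)^1 → -∞.

-∞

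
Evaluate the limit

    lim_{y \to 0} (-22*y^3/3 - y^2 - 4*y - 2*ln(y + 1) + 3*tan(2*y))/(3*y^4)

Substitution gives 0/0; apply L'Hôpital's rule 4 times.
After differentiating numerator and denominator 4 times the quotient is (12*(32*(y + 1)^4*(3*tan(2*y)^2 + 2)*tan(2*y)/cos(2*y)^2 + 1)/(y + 1)^4)/(72); at y = 0 this is 1/6.

1/6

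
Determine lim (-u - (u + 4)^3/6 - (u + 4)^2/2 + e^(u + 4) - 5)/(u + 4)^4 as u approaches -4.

1/24

Direct substitution gives 0/0.
Apply L'Hôpital: lim (-u - (u + 4)^2/2 + e^(u + 4) - 5)/(4*(u + 4)^3), still 0/0.
Apply L'Hôpital: lim (-u + e^(u + 4) - 5)/(12*(u + 4)^2), still 0/0.
Apply L'Hôpital: lim (e^(u + 4) - 1)/(24*u + 96), still 0/0.
After 4 applications of L'Hôpital's rule the quotient is (e^(u + 4))/(24); substituting u = -4 gives 1/24.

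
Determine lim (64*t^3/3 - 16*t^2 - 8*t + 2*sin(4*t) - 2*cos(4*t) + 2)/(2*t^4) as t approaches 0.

-32/3

Substitution gives 0/0; apply L'Hôpital's rule 4 times.
After differentiating numerator and denominator 4 times the quotient is (512*sin(4*t) - 512*cos(4*t))/(48); at t = 0 this is -32/3.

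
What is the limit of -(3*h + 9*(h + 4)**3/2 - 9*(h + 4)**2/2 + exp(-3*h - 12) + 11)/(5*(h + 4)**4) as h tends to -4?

-27/40

Direct substitution gives 0/0.
Apply L'Hôpital: lim (-9*h + 27*(h + 4)^2/2 - 3*e^(-3*h - 12) - 33)/(-20*(h + 4)^3), still 0/0.
Apply L'Hôpital: lim (27*h + 9*e^(-3*h - 12) + 99)/(-60*(h + 4)^2), still 0/0.
Apply L'Hôpital: lim (27 - 27*e^(-3*h - 12))/(-120*h - 480), still 0/0.
After 4 applications of L'Hôpital's rule the quotient is (81*e^(-3*h - 12))/(-120); substituting h = -4 gives -27/40.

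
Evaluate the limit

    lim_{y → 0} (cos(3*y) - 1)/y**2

Direct substitution gives 0/0.
Apply L'Hôpital: lim (-3*sin(3*y))/(2*y), still 0/0.
After 2 applications of L'Hôpital's rule the quotient is (-9*cos(3*y))/(2); substituting y = 0 gives -9/2.

-9/2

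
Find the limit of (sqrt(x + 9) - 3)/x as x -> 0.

1/6

A 0/0 form; rationalise with √(9 + x) + √9. This collapses the numerator to x, leaving 1/(√(9 + x) + √9) → 1/(2√9) = 1/6.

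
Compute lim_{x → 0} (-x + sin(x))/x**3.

Direct substitution gives 0/0.
Apply L'Hôpital: lim (cos(x) - 1)/(3*x^2), still 0/0.
Apply L'Hôpital: lim (-sin(x))/(6*x), still 0/0.
After 3 applications of L'Hôpital's rule the quotient is (-cos(x))/(6); substituting x = 0 gives -1/6.

-1/6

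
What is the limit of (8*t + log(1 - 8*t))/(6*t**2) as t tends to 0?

Direct substitution gives 0/0.
Apply L'Hôpital: lim (8 - 8/(1 - 8*t))/(12*t), still 0/0.
After 2 applications of L'Hôpital's rule the quotient is (-64/(1 - 8*t)^2)/(12); substituting t = 0 gives -16/3.

-16/3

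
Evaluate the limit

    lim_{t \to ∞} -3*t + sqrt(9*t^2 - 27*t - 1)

-9/2

An ∞ − ∞ form. Rationalising with the conjugate, the difference becomes (-27t - 1) / (√(9*t^2 - 27*t - 1) + 3t).
For large t the denominator behaves like 2·3t, so the quotient tends to -27/6 = -9/2.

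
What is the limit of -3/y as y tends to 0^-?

∞

As y → 0⁻, (y) → 0⁻, so (y)^1 → 0⁻ and -3/(y)^1 → ∞.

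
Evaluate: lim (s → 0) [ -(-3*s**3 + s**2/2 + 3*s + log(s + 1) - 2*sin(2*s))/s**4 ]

1/4

Substitution gives 0/0; apply L'Hôpital's rule 4 times.
After differentiating numerator and denominator 4 times the quotient is (-32*sin(2*s) - 6/(s + 1)^4)/(-24); at s = 0 this is 1/4.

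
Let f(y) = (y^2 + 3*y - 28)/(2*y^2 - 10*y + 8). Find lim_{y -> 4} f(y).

11/6

Since y = 4 makes numerator and denominator zero, (y - 4) divides both.
Cancelling it gives (y + 7)/(2*y - 2); now plug in y = 4 to get 11/6.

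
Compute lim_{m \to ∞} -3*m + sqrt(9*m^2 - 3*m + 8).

An ∞ − ∞ form. Rationalising with the conjugate, the difference becomes (-3m + 8) / (√(9*m^2 - 3*m + 8) + 3m).
For large m the denominator behaves like 2·3m, so the quotient tends to -3/6 = -1/2.

-1/2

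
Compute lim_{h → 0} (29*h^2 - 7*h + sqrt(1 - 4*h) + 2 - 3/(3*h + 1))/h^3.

Substitution gives 0/0; apply L'Hôpital's rule 3 times.
After differentiating numerator and denominator 3 times the quotient is (486/(3*h + 1)^4 - 24/(1 - 4*h)^(5/2))/(6); at h = 0 this is 77.

77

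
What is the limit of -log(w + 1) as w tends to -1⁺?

∞

As w → -1⁺, w + 1 → 0⁺ and ln(w + 1) → −∞.
Multiplying by -1 gives ∞.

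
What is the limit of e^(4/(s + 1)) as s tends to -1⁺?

∞

As s → -1⁺, 4/(s + 1) → +∞, so e^(4/(s + 1)) → ∞.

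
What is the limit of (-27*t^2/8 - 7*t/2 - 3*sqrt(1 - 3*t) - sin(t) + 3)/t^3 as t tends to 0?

Substitution gives 0/0; apply L'Hôpital's rule 3 times.
After differentiating numerator and denominator 3 times the quotient is (cos(t) + 243/(8*(1 - 3*t)^(5/2)))/(6); at t = 0 this is 251/48.

251/48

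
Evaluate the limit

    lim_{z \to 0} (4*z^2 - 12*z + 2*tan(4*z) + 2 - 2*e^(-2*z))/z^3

Substitution gives 0/0; apply L'Hôpital's rule 3 times.
After differentiating numerator and denominator 3 times the quotient is (16*(16*(3*tan(4*z)^2 + 1)*e^(2*z)/cos(4*z)^2 + 1)*e^(-2*z))/(6); at z = 0 this is 136/3.

136/3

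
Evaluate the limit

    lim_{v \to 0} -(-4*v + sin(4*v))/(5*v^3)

Direct substitution gives 0/0.
Apply L'Hôpital: lim (4*cos(4*v) - 4)/(-15*v^2), still 0/0.
Apply L'Hôpital: lim (-16*sin(4*v))/(-30*v), still 0/0.
After 3 applications of L'Hôpital's rule the quotient is (-64*cos(4*v))/(-30); substituting v = 0 gives 32/15.

32/15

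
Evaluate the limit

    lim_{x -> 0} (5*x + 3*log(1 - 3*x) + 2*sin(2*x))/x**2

Substitution gives 0/0; apply L'Hôpital's rule 2 times.
After differentiating numerator and denominator 2 times the quotient is (-8*sin(2*x) - 27/(3*x - 1)^2)/(2); at x = 0 this is -27/2.

-27/2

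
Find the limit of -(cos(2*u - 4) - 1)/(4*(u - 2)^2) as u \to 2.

1/2

Direct substitution gives 0/0.
Apply L'Hôpital: lim (-2*sin(2*u - 4))/(16 - 8*u), still 0/0.
After 2 applications of L'Hôpital's rule the quotient is (-4*cos(2*u - 4))/(-8); substituting u = 2 gives 1/2.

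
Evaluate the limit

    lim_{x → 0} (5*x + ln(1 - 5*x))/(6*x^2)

Direct substitution gives 0/0.
Apply L'Hôpital: lim (5 - 5/(1 - 5*x))/(12*x), still 0/0.
After 2 applications of L'Hôpital's rule the quotient is (-25/(1 - 5*x)^2)/(12); substituting x = 0 gives -25/12.

-25/12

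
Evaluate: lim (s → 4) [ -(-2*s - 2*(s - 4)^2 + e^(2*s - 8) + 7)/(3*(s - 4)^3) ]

-4/9

Direct substitution gives 0/0.
Apply L'Hôpital: lim (-4*s + 2*e^(2*s - 8) + 14)/(-9*(s - 4)^2), still 0/0.
Apply L'Hôpital: lim (4*e^(2*s - 8) - 4)/(72 - 18*s), still 0/0.
After 3 applications of L'Hôpital's rule the quotient is (8*e^(2*s - 8))/(-18); substituting s = 4 gives -4/9.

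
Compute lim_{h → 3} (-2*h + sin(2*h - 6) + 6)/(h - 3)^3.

-4/3

Direct substitution gives 0/0.
Apply L'Hôpital: lim (2*cos(2*h - 6) - 2)/(3*(h - 3)^2), still 0/0.
Apply L'Hôpital: lim (-4*sin(2*h - 6))/(6*h - 18), still 0/0.
After 3 applications of L'Hôpital's rule the quotient is (-8*cos(2*h - 6))/(6); substituting h = 3 gives -4/3.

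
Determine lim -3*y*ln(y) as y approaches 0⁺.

0

This is a 0·(−∞) form. Rewrite as -3·ln(y) / y^(−1) and apply L'Hôpital:
the derivative quotient is -3·(1/y) / (−1·y^(−2)) = (3/1)·y^1 → 0.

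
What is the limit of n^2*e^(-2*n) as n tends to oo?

0

Write as n^2/e^{2n}, an ∞/∞ form.
Exponential growth dominates any polynomial, so repeated L'Hôpital (or the standard result) gives 0.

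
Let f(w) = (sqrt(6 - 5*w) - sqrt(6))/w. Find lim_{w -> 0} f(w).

-5*√(6)/12

Substitution gives 0/0. Multiply numerator and denominator by the conjugate √(6 - 5w) + √6.
The numerator becomes (6 - 5w) − 6 = -5w, so the expression simplifies to -5/(√(6 - 5w) + √6).
Letting w → 0 gives -5/(2√6) = -5*√(6)/12.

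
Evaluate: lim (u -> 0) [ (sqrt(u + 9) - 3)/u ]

1/6

A 0/0 form; rationalise with √(9 + u) + √9. This collapses the numerator to u, leaving 1/(√(9 + u) + √9) → 1/(2√9) = 1/6.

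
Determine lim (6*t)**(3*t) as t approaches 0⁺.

Base → 0⁺ and exponent → 0⁺: a 0^0 form.
Take logs: 3t·ln(6t). This is 0·(−∞); rewriting as ln(6t)/(1/(3t)) and applying L'Hôpital gives 0.
Hence the limit is e^0 = 1.

1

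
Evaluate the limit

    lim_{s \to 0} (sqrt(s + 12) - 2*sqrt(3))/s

A 0/0 form; rationalise with √(12 + s) + √12. This collapses the numerator to s, leaving 1/(√(12 + s) + √12) → 1/(2√12) = √(3)/12.

√(3)/12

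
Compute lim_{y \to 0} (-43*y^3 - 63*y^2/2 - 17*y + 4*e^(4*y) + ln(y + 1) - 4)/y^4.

509/12

Substitution gives 0/0 (the numerator vanishes to order 4).
Expand each term to order y^4: the coefficient of y^4 in 4·e^(4y) is 128/3 and in ln(1 + y) is -1/4.
Lower-order terms cancel with the polynomial part, so the numerator is (509/12)·y^4 + o(y^4), and the limit is (509/12)/(1) = 509/12.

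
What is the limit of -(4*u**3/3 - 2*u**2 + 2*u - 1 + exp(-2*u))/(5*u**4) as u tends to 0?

-2/15

Direct substitution gives 0/0.
Apply L'Hôpital: lim (4*u^2 - 4*u + 2 - 2*e^(-2*u))/(-20*u^3), still 0/0.
Apply L'Hôpital: lim (8*u - 4 + 4*e^(-2*u))/(-60*u^2), still 0/0.
Apply L'Hôpital: lim (8 - 8*e^(-2*u))/(-120*u), still 0/0.
After 4 applications of L'Hôpital's rule the quotient is (16*e^(-2*u))/(-120); substituting u = 0 gives -2/15.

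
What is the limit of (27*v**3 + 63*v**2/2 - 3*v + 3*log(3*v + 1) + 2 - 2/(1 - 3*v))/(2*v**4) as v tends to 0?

-891/8

Substitution gives 0/0 (the numerator vanishes to order 4).
Expand each term to order v^4: the coefficient of v^4 in 3·ln(1 + 3v) is -243/4 and in -2·1/(1 - 3v) is -162.
Lower-order terms cancel with the polynomial part, so the numerator is (-891/4)·v^4 + o(v^4), and the limit is (-891/4)/(2) = -891/8.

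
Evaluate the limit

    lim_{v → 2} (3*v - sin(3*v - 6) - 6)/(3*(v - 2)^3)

Direct substitution gives 0/0.
Apply L'Hôpital: lim (3 - 3*cos(3*v - 6))/(9*(v - 2)^2), still 0/0.
Apply L'Hôpital: lim (9*sin(3*v - 6))/(18*v - 36), still 0/0.
After 3 applications of L'Hôpital's rule the quotient is (27*cos(3*v - 6))/(18); substituting v = 2 gives 3/2.

3/2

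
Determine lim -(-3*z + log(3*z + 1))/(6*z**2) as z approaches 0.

3/4

Direct substitution gives 0/0.
Apply L'Hôpital: lim (-3 + 3/(3*z + 1))/(-12*z), still 0/0.
After 2 applications of L'Hôpital's rule the quotient is (-9/(3*z + 1)^2)/(-12); substituting z = 0 gives 3/4.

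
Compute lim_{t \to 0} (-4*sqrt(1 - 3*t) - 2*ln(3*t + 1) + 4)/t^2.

Substitution gives 0/0; apply L'Hôpital's rule 2 times.
After differentiating numerator and denominator 2 times the quotient is (18/(3*t + 1)^2 + 9/(1 - 3*t)^(3/2))/(2); at t = 0 this is 27/2.

27/2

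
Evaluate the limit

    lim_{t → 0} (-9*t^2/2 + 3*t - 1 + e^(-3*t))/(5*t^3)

Direct substitution gives 0/0.
Apply L'Hôpital: lim (-9*t + 3 - 3*e^(-3*t))/(15*t^2), still 0/0.
Apply L'Hôpital: lim (-9 + 9*e^(-3*t))/(30*t), still 0/0.
After 3 applications of L'Hôpital's rule the quotient is (-27*e^(-3*t))/(30); substituting t = 0 gives -9/10.

-9/10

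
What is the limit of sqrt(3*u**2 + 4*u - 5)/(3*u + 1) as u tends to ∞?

For large |u|, √(3*u^2 + 4*u - 5) ≈ √3·|u| and the denominator ≈ 3u.
Since u → +∞, |u| = u, giving √3/(3) = √(3)/3.

√(3)/3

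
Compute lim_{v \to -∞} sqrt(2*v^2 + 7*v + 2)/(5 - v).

For large |v|, √(2*v^2 + 7*v + 2) ≈ √2·|v| and the denominator ≈ -v.
Since v → −∞, |v| = −v, giving −√2/(-1) = √(2).

√(2)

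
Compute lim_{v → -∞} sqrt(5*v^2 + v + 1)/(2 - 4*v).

For large |v|, √(5*v^2 + v + 1) ≈ √5·|v| and the denominator ≈ -4v.
Since v → −∞, |v| = −v, giving −√5/(-4) = √(5)/4.

√(5)/4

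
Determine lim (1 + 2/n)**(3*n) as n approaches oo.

Write it as [(1 + 2/n)^n]^(3) · (1 + 2/n)^(0). The bracketed term tends to e^(2) and the second factor to 1, so the limit is e^(6).

e^(6)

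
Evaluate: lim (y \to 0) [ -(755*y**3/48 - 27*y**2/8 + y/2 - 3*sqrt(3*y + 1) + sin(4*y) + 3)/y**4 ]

-1215/128

Substitution gives 0/0 (the numerator vanishes to order 4).
Expand each term to order y^4: the coefficient of y^4 in -3·√(1 + 3y) is 1215/128 and in sin(4y) is 0.
Lower-order terms cancel with the polynomial part, so the numerator is (1215/128)·y^4 + o(y^4), and the limit is (1215/128)/(-1) = -1215/128.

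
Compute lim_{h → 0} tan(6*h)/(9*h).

2/3

Substitution gives 0/0.
Since tan(u)/u → 1 as u → 0, tan(6h)/(6h) → 1 and the limit is 6/9 = 2/3.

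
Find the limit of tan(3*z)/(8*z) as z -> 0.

3/8

Substitution gives 0/0.
Since tan(u)/u → 1 as u → 0, tan(3z)/(3z) → 1 and the limit is 3/8.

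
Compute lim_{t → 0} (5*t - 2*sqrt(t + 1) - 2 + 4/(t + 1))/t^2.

Substitution gives 0/0 (the numerator vanishes to order 2).
Expand each term to order t^2: the coefficient of t^2 in 4·1/(1 + t) is 4 and in -2·√(1 + t) is 1/4.
Lower-order terms cancel with the polynomial part, so the numerator is (17/4)·t^2 + o(t^2), and the limit is (17/4)/(1) = 17/4.

17/4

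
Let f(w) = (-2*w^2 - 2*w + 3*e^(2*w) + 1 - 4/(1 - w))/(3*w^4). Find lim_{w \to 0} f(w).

Substitution gives 0/0 (the numerator vanishes to order 4).
Expand each term to order w^4: the coefficient of w^4 in 3·e^(2w) is 2 and in -4·1/(1 - w) is -4.
Lower-order terms cancel with the polynomial part, so the numerator is (-2)·w^4 + o(w^4), and the limit is (-2)/(3) = -2/3.

-2/3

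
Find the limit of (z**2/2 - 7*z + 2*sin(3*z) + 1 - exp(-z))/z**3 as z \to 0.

Substitution gives 0/0; apply L'Hôpital's rule 3 times.
After differentiating numerator and denominator 3 times the quotient is (-54*cos(3*z) + e^(-z))/(6); at z = 0 this is -53/6.

-53/6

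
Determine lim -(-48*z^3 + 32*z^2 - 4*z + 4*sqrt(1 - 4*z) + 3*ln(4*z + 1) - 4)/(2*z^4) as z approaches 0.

116

Substitution gives 0/0 (the numerator vanishes to order 4).
Expand each term to order z^4: the coefficient of z^4 in 4·√(1 - 4z) is -40 and in 3·ln(1 + 4z) is -192.
Lower-order terms cancel with the polynomial part, so the numerator is (-232)·z^4 + o(z^4), and the limit is (-232)/(-2) = 116.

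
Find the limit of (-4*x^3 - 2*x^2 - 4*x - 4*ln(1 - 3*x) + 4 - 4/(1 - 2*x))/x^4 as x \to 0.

17

Substitution gives 0/0 (the numerator vanishes to order 4).
Expand each term to order x^4: the coefficient of x^4 in -4·ln(1 - 3x) is 81 and in -4·1/(1 - 2x) is -64.
Lower-order terms cancel with the polynomial part, so the numerator is (17)·x^4 + o(x^4), and the limit is (17)/(1) = 17.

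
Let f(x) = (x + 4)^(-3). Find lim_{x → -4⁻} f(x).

-∞

As x → -4⁻, (x + 4) → 0⁻, so (x + 4)^3 → 0⁻ and 1/(x + 4)^3 → -∞.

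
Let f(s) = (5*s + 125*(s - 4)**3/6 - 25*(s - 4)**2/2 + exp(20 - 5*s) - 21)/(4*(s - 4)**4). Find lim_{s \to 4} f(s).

Direct substitution gives 0/0.
Apply L'Hôpital: lim (-25*s + 125*(s - 4)^2/2 - 5*e^(20 - 5*s) + 105)/(16*(s - 4)^3), still 0/0.
Apply L'Hôpital: lim (125*s + 25*e^(20 - 5*s) - 525)/(48*(s - 4)^2), still 0/0.
Apply L'Hôpital: lim (125 - 125*e^(20 - 5*s))/(96*s - 384), still 0/0.
After 4 applications of L'Hôpital's rule the quotient is (625*e^(20 - 5*s))/(96); substituting s = 4 gives 625/96.

625/96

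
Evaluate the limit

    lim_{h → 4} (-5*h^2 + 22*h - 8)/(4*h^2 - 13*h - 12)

Since h = 4 makes numerator and denominator zero, (h - 4) divides both.
Cancelling it gives (2 - 5*h)/(4*h + 3); now plug in h = 4 to get -18/19.

-18/19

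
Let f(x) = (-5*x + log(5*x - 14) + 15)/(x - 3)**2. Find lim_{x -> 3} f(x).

Direct substitution gives 0/0.
Apply L'Hôpital: lim (-5 + 5/(5*x - 14))/(2*x - 6), still 0/0.
After 2 applications of L'Hôpital's rule the quotient is (-25/(5*x - 14)^2)/(2); substituting x = 3 gives -25/2.

-25/2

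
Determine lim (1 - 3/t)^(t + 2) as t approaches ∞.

e^(-3)

The base → 1 and the exponent → ∞: a 1^∞ form.
Take logarithms: (t + 2)·ln(1 - 3/t). Since ln(1+u) ~ u for small u, this behaves like (t)·(-3/t) → -3.
So the limit is e^(-3).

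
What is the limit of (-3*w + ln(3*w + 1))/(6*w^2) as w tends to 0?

Direct substitution gives 0/0.
Apply L'Hôpital: lim (-3 + 3/(3*w + 1))/(12*w), still 0/0.
After 2 applications of L'Hôpital's rule the quotient is (-9/(3*w + 1)^2)/(12); substituting w = 0 gives -3/4.

-3/4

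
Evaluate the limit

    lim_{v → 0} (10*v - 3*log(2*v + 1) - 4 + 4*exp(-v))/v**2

8

Substitution gives 0/0 (the numerator vanishes to order 2).
Expand each term to order v^2: the coefficient of v^2 in -3·ln(1 + 2v) is 6 and in 4·e^(-v) is 2.
Lower-order terms cancel with the polynomial part, so the numerator is (8)·v^2 + o(v^2), and the limit is (8)/(1) = 8.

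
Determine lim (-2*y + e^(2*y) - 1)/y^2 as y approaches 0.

2

Direct substitution gives 0/0.
Apply L'Hôpital: lim (2*e^(2*y) - 2)/(2*y), still 0/0.
After 2 applications of L'Hôpital's rule the quotient is (4*e^(2*y))/(2); substituting y = 0 gives 2.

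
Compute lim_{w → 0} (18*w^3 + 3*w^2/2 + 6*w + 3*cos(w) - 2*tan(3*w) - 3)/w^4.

Substitution gives 0/0 (the numerator vanishes to order 4).
Expand each term to order w^4: the coefficient of w^4 in 3·cos(w) is 1/8 and in -2·tan(3w) is 0.
Lower-order terms cancel with the polynomial part, so the numerator is (1/8)·w^4 + o(w^4), and the limit is (1/8)/(1) = 1/8.

1/8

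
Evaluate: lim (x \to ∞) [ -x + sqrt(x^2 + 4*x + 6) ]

This has the form ∞ − ∞. Multiply and divide by the conjugate √(x^2 + 4*x + 6) + x.
That gives (4x + 6) / (√(x^2 + 4*x + 6) + x).
Divide numerator and denominator by x: the limit is 4/(2·1) = 2.

2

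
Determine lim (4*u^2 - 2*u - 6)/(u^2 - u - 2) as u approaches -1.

10/3

Direct substitution gives 0/0, so factor. Both numerator and denominator have (u + 1) as a factor.
After cancelling, the expression reduces to (4*u - 6)/(u - 2).
Substituting u = -1 gives 10/3.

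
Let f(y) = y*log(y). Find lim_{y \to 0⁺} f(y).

This is a 0·(−∞) form. Rewrite as 1·ln(y) / y^(−1) and apply L'Hôpital:
the derivative quotient is 1·(1/y) / (−1·y^(−2)) = (-1/1)·y^1 → 0.

0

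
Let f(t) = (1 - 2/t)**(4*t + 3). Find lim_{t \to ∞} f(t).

e^(-8)

Let L be the limit and take ln: ln L = lim (4t + 3)·ln(1 - 2/t) = lim (4t + 3)·(-2/t + O(1/t²)) = -8.
Hence L = e^(-8).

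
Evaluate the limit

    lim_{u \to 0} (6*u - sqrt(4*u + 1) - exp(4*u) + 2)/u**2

-6

Substitution gives 0/0 (the numerator vanishes to order 2).
Expand each term to order u^2: the coefficient of u^2 in −e^(4u) is -8 and in −√(1 + 4u) is 2.
Lower-order terms cancel with the polynomial part, so the numerator is (-6)·u^2 + o(u^2), and the limit is (-6)/(1) = -6.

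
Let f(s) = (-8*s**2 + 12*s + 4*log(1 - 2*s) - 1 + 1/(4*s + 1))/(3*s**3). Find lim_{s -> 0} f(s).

-224/9

Substitution gives 0/0; apply L'Hôpital's rule 3 times.
After differentiating numerator and denominator 3 times the quotient is (-384/(4*s + 1)^4 + 64/(2*s - 1)^3)/(18); at s = 0 this is -224/9.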